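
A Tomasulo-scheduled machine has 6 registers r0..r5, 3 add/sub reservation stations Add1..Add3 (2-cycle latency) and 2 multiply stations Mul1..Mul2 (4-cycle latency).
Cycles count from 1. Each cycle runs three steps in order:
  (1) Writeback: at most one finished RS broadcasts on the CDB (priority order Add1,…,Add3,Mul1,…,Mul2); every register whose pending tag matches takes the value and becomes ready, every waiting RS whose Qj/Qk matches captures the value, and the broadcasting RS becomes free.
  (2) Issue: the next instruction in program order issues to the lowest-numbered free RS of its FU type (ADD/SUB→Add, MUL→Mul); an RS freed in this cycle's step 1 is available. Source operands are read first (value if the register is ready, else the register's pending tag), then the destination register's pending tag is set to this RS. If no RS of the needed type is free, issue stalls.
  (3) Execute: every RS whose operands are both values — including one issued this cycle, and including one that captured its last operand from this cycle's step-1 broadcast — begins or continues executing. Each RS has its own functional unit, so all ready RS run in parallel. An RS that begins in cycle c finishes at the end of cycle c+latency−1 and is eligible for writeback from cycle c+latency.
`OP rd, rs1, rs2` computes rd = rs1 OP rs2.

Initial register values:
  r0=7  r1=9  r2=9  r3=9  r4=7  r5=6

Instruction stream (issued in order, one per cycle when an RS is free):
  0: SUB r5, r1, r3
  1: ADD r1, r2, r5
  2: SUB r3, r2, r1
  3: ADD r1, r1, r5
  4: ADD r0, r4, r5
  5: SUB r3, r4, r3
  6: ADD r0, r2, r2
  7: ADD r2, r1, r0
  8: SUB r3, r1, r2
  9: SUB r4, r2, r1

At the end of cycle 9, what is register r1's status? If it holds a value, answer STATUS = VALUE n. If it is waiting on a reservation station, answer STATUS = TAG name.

c1: issue SUB r5<-Add1 | r0:7,r1:9,r2:9,r3:9,r4:7,r5:Add1
c2: issue ADD r1<-Add2 | r0:7,r1:Add2,r2:9,r3:9,r4:7,r5:Add1
c3: CDB Add1=0; issue SUB r3<-Add1 | r0:7,r1:Add2,r2:9,r3:Add1,r4:7,r5:0
c4: issue ADD r1<-Add3 | r0:7,r1:Add3,r2:9,r3:Add1,r4:7,r5:0
c5: CDB Add2=9; issue ADD r0<-Add2 | r0:Add2,r1:Add3,r2:9,r3:Add1,r4:7,r5:0
c6: stall | r0:Add2,r1:Add3,r2:9,r3:Add1,r4:7,r5:0
c7: CDB Add1=0; issue SUB r3<-Add1 | r0:Add2,r1:Add3,r2:9,r3:Add1,r4:7,r5:0
c8: CDB Add2=7; issue ADD r0<-Add2 | r0:Add2,r1:Add3,r2:9,r3:Add1,r4:7,r5:0
c9: CDB Add1=7; issue ADD r2<-Add1 | r0:Add2,r1:Add3,r2:Add1,r3:7,r4:7,r5:0

STATUS = TAG Add3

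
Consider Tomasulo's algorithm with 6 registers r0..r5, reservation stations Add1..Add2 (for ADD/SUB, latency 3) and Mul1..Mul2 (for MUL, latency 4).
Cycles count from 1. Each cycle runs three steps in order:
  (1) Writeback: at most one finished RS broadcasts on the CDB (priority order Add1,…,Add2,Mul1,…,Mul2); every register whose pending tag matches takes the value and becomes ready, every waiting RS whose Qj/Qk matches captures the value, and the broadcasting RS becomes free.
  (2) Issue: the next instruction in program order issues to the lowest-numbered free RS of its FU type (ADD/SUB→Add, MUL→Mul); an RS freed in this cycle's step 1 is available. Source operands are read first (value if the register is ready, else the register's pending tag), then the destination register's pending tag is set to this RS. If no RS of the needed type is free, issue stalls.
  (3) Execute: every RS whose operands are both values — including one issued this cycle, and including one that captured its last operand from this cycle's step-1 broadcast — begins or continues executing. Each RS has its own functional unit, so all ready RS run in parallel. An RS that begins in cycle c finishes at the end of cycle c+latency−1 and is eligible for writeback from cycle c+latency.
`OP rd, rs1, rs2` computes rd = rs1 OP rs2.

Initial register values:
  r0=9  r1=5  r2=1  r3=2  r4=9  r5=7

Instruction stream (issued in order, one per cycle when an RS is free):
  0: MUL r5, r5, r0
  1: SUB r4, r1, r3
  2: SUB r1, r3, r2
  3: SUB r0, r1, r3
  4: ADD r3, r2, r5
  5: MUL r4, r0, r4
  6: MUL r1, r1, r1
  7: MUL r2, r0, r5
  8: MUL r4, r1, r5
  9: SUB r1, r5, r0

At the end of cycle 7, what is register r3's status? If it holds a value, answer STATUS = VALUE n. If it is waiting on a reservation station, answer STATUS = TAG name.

STATUS = TAG Add2

c1: issue MUL r5<-Mul1 | r0:9,r1:5,r2:1,r3:2,r4:9,r5:Mul1
c2: issue SUB r4<-Add1 | r0:9,r1:5,r2:1,r3:2,r4:Add1,r5:Mul1
c3: issue SUB r1<-Add2 | r0:9,r1:Add2,r2:1,r3:2,r4:Add1,r5:Mul1
c4: stall | r0:9,r1:Add2,r2:1,r3:2,r4:Add1,r5:Mul1
c5: CDB Add1=3; issue SUB r0<-Add1 | r0:Add1,r1:Add2,r2:1,r3:2,r4:3,r5:Mul1
c6: CDB Add2=1; issue ADD r3<-Add2 | r0:Add1,r1:1,r2:1,r3:Add2,r4:3,r5:Mul1
c7: CDB Mul1=63; issue MUL r4<-Mul1 | r0:Add1,r1:1,r2:1,r3:Add2,r4:Mul1,r5:63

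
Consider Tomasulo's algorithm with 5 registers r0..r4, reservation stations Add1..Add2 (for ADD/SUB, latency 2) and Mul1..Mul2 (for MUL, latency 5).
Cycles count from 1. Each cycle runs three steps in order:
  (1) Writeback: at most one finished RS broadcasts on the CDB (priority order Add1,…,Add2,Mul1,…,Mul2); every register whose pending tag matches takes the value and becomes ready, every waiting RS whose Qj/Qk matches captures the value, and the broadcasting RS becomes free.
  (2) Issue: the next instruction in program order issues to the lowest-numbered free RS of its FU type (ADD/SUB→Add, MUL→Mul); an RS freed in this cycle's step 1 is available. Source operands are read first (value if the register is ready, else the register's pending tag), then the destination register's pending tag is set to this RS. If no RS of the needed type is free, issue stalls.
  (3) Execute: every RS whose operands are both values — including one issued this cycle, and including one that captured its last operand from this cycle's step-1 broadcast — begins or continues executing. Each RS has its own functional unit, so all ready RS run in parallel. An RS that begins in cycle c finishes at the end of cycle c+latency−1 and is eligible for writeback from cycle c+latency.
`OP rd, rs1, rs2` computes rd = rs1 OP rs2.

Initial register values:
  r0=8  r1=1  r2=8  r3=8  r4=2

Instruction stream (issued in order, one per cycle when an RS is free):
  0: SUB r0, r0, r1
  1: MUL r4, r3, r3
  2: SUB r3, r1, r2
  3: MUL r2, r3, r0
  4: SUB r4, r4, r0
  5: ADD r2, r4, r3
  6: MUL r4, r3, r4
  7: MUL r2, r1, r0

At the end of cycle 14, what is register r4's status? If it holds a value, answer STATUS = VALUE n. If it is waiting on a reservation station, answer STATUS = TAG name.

STATUS = VALUE -399

c1: issue SUB r0<-Add1 | r0:Add1,r1:1,r2:8,r3:8,r4:2
c2: issue MUL r4<-Mul1 | r0:Add1,r1:1,r2:8,r3:8,r4:Mul1
c3: CDB Add1=7; issue SUB r3<-Add1 | r0:7,r1:1,r2:8,r3:Add1,r4:Mul1
c4: issue MUL r2<-Mul2 | r0:7,r1:1,r2:Mul2,r3:Add1,r4:Mul1
c5: CDB Add1=-7; issue SUB r4<-Add1 | r0:7,r1:1,r2:Mul2,r3:-7,r4:Add1
c6: issue ADD r2<-Add2 | r0:7,r1:1,r2:Add2,r3:-7,r4:Add1
c7: CDB Mul1=64; issue MUL r4<-Mul1 | r0:7,r1:1,r2:Add2,r3:-7,r4:Mul1
c8: stall | r0:7,r1:1,r2:Add2,r3:-7,r4:Mul1
c9: CDB Add1=57; stall | r0:7,r1:1,r2:Add2,r3:-7,r4:Mul1
c10: CDB Mul2=-49; issue MUL r2<-Mul2 | r0:7,r1:1,r2:Mul2,r3:-7,r4:Mul1
c11: CDB Add2=50 | r0:7,r1:1,r2:Mul2,r3:-7,r4:Mul1
c12: - | r0:7,r1:1,r2:Mul2,r3:-7,r4:Mul1
c13: - | r0:7,r1:1,r2:Mul2,r3:-7,r4:Mul1
c14: CDB Mul1=-399 | r0:7,r1:1,r2:Mul2,r3:-7,r4:-399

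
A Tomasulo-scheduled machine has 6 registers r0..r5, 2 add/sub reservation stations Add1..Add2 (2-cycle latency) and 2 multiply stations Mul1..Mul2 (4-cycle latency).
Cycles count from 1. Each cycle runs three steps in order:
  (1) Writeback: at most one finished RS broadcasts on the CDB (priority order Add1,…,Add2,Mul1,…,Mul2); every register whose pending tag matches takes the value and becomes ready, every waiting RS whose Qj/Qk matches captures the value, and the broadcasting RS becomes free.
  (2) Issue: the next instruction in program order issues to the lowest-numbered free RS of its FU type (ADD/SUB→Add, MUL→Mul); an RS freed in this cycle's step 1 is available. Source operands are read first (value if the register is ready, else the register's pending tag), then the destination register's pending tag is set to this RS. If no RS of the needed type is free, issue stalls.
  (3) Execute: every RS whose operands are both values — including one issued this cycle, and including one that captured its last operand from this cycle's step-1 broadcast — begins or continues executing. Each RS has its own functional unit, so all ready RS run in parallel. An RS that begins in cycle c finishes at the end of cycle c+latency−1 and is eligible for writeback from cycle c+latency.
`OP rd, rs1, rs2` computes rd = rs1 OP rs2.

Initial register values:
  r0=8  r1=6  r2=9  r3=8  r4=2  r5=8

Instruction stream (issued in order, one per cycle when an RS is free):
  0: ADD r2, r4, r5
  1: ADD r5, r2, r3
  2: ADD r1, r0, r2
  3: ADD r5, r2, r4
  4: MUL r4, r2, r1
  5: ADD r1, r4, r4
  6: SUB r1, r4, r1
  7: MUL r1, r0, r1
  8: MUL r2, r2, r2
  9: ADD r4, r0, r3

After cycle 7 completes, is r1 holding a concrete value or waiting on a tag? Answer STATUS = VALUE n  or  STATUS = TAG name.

cycle 1: issue ADD r2<-Add1 // r0:8,r1:6,r2:Add1,r3:8,r4:2,r5:8
cycle 2: issue ADD r5<-Add2 // r0:8,r1:6,r2:Add1,r3:8,r4:2,r5:Add2
cycle 3: CDB Add1=10; issue ADD r1<-Add1 // r0:8,r1:Add1,r2:10,r3:8,r4:2,r5:Add2
cycle 4: stall // r0:8,r1:Add1,r2:10,r3:8,r4:2,r5:Add2
cycle 5: CDB Add1=18; issue ADD r5<-Add1 // r0:8,r1:18,r2:10,r3:8,r4:2,r5:Add1
cycle 6: CDB Add2=18; issue MUL r4<-Mul1 // r0:8,r1:18,r2:10,r3:8,r4:Mul1,r5:Add1
cycle 7: CDB Add1=12; issue ADD r1<-Add1 // r0:8,r1:Add1,r2:10,r3:8,r4:Mul1,r5:12

STATUS = TAG Add1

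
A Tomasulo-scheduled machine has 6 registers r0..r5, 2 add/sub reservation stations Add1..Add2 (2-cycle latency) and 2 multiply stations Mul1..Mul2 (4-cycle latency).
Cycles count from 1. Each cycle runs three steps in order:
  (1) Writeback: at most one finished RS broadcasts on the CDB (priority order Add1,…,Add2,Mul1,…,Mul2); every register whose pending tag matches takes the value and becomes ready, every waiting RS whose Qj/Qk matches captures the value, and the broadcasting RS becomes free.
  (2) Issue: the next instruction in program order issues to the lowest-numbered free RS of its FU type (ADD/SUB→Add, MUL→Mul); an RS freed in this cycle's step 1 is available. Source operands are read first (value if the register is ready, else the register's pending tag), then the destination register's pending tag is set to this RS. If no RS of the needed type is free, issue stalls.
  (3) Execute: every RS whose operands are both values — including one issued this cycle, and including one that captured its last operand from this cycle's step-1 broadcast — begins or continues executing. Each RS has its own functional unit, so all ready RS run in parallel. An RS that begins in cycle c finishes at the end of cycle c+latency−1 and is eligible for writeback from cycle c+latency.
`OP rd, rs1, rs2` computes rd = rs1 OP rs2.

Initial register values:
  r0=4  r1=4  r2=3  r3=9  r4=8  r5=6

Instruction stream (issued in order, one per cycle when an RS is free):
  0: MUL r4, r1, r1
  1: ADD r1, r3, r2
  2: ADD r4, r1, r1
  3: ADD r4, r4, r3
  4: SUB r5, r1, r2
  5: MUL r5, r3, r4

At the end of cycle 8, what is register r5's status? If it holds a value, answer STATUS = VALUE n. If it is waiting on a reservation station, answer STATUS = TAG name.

  c1: issue MUL r4<-Mul1  regs: r0:4,r1:4,r2:3,r3:9,r4:Mul1,r5:6
  c2: issue ADD r1<-Add1  regs: r0:4,r1:Add1,r2:3,r3:9,r4:Mul1,r5:6
  c3: issue ADD r4<-Add2  regs: r0:4,r1:Add1,r2:3,r3:9,r4:Add2,r5:6
  c4: CDB Add1=12; issue ADD r4<-Add1  regs: r0:4,r1:12,r2:3,r3:9,r4:Add1,r5:6
  c5: CDB Mul1=16; stall  regs: r0:4,r1:12,r2:3,r3:9,r4:Add1,r5:6
  c6: CDB Add2=24; issue SUB r5<-Add2  regs: r0:4,r1:12,r2:3,r3:9,r4:Add1,r5:Add2
  c7: issue MUL r5<-Mul1  regs: r0:4,r1:12,r2:3,r3:9,r4:Add1,r5:Mul1
  c8: CDB Add1=33  regs: r0:4,r1:12,r2:3,r3:9,r4:33,r5:Mul1

STATUS = TAG Mul1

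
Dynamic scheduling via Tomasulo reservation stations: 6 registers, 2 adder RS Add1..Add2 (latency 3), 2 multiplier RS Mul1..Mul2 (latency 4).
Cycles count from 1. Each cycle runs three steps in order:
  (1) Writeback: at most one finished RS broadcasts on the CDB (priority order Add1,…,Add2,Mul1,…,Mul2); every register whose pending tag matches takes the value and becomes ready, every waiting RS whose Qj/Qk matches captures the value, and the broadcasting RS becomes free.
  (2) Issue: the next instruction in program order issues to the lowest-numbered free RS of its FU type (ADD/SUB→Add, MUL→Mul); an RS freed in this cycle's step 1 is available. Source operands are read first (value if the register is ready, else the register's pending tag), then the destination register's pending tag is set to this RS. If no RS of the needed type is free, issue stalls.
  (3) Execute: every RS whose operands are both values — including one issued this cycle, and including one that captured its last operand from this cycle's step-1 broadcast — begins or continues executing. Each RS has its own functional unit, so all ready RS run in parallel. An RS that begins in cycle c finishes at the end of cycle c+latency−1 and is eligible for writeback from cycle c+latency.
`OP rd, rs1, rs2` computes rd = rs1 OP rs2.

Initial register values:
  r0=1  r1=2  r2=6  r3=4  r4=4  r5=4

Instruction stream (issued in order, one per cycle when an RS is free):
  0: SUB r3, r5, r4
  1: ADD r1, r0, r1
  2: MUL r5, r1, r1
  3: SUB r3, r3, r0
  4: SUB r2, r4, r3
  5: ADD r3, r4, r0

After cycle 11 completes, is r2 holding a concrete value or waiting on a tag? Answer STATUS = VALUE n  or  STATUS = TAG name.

STATUS = VALUE 5

c1: issue SUB r3<-Add1 | r0:1,r1:2,r2:6,r3:Add1,r4:4,r5:4
c2: issue ADD r1<-Add2 | r0:1,r1:Add2,r2:6,r3:Add1,r4:4,r5:4
c3: issue MUL r5<-Mul1 | r0:1,r1:Add2,r2:6,r3:Add1,r4:4,r5:Mul1
c4: CDB Add1=0; issue SUB r3<-Add1 | r0:1,r1:Add2,r2:6,r3:Add1,r4:4,r5:Mul1
c5: CDB Add2=3; issue SUB r2<-Add2 | r0:1,r1:3,r2:Add2,r3:Add1,r4:4,r5:Mul1
c6: stall | r0:1,r1:3,r2:Add2,r3:Add1,r4:4,r5:Mul1
c7: CDB Add1=-1; issue ADD r3<-Add1 | r0:1,r1:3,r2:Add2,r3:Add1,r4:4,r5:Mul1
c8: - | r0:1,r1:3,r2:Add2,r3:Add1,r4:4,r5:Mul1
c9: CDB Mul1=9 | r0:1,r1:3,r2:Add2,r3:Add1,r4:4,r5:9
c10: CDB Add1=5 | r0:1,r1:3,r2:Add2,r3:5,r4:4,r5:9
c11: CDB Add2=5 | r0:1,r1:3,r2:5,r3:5,r4:4,r5:9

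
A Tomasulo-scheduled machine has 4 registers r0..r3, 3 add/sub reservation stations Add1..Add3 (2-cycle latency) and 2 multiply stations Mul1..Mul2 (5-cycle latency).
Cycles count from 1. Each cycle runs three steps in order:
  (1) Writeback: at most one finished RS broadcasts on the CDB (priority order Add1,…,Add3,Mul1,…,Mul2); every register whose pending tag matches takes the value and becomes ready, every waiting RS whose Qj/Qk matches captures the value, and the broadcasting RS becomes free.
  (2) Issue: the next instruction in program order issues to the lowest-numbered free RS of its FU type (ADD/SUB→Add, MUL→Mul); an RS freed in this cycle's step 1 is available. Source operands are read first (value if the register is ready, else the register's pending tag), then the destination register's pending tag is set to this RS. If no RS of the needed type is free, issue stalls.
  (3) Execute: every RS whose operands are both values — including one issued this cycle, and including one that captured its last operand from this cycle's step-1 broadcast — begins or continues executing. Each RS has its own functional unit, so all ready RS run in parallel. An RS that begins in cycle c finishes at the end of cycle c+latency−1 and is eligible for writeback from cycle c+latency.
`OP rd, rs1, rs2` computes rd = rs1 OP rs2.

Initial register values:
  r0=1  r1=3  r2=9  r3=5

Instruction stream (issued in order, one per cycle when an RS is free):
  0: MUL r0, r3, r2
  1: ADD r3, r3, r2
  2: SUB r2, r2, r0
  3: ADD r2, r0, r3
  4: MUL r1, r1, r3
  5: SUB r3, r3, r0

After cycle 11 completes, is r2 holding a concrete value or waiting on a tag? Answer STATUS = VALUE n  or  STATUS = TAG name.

c1: issue MUL r0<-Mul1 | r0:Mul1,r1:3,r2:9,r3:5
c2: issue ADD r3<-Add1 | r0:Mul1,r1:3,r2:9,r3:Add1
c3: issue SUB r2<-Add2 | r0:Mul1,r1:3,r2:Add2,r3:Add1
c4: CDB Add1=14; issue ADD r2<-Add1 | r0:Mul1,r1:3,r2:Add1,r3:14
c5: issue MUL r1<-Mul2 | r0:Mul1,r1:Mul2,r2:Add1,r3:14
c6: CDB Mul1=45; issue SUB r3<-Add3 | r0:45,r1:Mul2,r2:Add1,r3:Add3
c7: - | r0:45,r1:Mul2,r2:Add1,r3:Add3
c8: CDB Add1=59 | r0:45,r1:Mul2,r2:59,r3:Add3
c9: CDB Add2=-36 | r0:45,r1:Mul2,r2:59,r3:Add3
c10: CDB Add3=-31 | r0:45,r1:Mul2,r2:59,r3:-31
c11: CDB Mul2=42 | r0:45,r1:42,r2:59,r3:-31

STATUS = VALUE 59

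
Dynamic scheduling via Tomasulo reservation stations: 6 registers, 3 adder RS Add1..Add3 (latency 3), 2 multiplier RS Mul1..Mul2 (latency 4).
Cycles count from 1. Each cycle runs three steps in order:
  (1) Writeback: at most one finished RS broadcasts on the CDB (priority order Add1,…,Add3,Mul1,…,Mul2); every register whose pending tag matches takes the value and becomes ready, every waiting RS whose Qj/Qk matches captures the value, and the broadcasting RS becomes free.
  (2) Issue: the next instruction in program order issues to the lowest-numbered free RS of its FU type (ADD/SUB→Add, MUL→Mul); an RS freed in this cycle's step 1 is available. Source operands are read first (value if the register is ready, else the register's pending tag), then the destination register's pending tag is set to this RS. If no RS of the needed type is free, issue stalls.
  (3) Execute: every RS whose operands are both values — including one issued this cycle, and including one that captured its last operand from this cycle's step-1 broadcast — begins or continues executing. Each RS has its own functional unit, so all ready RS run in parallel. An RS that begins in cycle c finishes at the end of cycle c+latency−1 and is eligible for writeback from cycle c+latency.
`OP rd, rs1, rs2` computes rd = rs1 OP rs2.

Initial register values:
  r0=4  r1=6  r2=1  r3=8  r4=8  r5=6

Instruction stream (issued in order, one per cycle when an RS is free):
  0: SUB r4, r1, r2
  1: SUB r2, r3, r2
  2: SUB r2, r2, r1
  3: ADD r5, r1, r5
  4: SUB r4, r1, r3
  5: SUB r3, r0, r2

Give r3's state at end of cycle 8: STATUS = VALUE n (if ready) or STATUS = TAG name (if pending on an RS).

  c1: issue SUB r4<-Add1  regs: r0:4,r1:6,r2:1,r3:8,r4:Add1,r5:6
  c2: issue SUB r2<-Add2  regs: r0:4,r1:6,r2:Add2,r3:8,r4:Add1,r5:6
  c3: issue SUB r2<-Add3  regs: r0:4,r1:6,r2:Add3,r3:8,r4:Add1,r5:6
  c4: CDB Add1=5; issue ADD r5<-Add1  regs: r0:4,r1:6,r2:Add3,r3:8,r4:5,r5:Add1
  c5: CDB Add2=7; issue SUB r4<-Add2  regs: r0:4,r1:6,r2:Add3,r3:8,r4:Add2,r5:Add1
  c6: stall  regs: r0:4,r1:6,r2:Add3,r3:8,r4:Add2,r5:Add1
  c7: CDB Add1=12; issue SUB r3<-Add1  regs: r0:4,r1:6,r2:Add3,r3:Add1,r4:Add2,r5:12
  c8: CDB Add2=-2  regs: r0:4,r1:6,r2:Add3,r3:Add1,r4:-2,r5:12

STATUS = TAG Add1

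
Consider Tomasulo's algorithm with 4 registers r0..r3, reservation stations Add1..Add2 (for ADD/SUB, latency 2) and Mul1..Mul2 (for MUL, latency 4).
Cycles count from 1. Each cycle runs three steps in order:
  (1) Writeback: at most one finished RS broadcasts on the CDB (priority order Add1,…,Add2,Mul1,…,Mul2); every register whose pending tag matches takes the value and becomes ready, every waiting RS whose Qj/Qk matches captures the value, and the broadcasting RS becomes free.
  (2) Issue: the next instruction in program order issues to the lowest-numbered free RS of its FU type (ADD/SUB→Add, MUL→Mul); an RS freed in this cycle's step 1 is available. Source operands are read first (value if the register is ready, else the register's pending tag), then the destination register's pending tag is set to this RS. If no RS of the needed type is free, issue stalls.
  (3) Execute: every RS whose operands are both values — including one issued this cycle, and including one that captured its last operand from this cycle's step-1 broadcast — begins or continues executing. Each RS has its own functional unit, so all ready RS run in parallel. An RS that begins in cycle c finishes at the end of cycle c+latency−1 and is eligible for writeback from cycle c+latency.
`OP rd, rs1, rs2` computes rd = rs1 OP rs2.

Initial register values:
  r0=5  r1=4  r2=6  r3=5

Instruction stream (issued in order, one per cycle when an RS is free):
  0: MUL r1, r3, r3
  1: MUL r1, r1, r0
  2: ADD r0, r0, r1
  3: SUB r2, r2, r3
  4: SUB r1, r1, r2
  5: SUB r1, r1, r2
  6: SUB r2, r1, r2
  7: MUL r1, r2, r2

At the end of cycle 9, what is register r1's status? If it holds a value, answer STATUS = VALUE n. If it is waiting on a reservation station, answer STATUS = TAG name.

c1: issue MUL r1<-Mul1 | r0:5,r1:Mul1,r2:6,r3:5
c2: issue MUL r1<-Mul2 | r0:5,r1:Mul2,r2:6,r3:5
c3: issue ADD r0<-Add1 | r0:Add1,r1:Mul2,r2:6,r3:5
c4: issue SUB r2<-Add2 | r0:Add1,r1:Mul2,r2:Add2,r3:5
c5: CDB Mul1=25; stall | r0:Add1,r1:Mul2,r2:Add2,r3:5
c6: CDB Add2=1; issue SUB r1<-Add2 | r0:Add1,r1:Add2,r2:1,r3:5
c7: stall | r0:Add1,r1:Add2,r2:1,r3:5
c8: stall | r0:Add1,r1:Add2,r2:1,r3:5
c9: CDB Mul2=125; stall | r0:Add1,r1:Add2,r2:1,r3:5

STATUS = TAG Add2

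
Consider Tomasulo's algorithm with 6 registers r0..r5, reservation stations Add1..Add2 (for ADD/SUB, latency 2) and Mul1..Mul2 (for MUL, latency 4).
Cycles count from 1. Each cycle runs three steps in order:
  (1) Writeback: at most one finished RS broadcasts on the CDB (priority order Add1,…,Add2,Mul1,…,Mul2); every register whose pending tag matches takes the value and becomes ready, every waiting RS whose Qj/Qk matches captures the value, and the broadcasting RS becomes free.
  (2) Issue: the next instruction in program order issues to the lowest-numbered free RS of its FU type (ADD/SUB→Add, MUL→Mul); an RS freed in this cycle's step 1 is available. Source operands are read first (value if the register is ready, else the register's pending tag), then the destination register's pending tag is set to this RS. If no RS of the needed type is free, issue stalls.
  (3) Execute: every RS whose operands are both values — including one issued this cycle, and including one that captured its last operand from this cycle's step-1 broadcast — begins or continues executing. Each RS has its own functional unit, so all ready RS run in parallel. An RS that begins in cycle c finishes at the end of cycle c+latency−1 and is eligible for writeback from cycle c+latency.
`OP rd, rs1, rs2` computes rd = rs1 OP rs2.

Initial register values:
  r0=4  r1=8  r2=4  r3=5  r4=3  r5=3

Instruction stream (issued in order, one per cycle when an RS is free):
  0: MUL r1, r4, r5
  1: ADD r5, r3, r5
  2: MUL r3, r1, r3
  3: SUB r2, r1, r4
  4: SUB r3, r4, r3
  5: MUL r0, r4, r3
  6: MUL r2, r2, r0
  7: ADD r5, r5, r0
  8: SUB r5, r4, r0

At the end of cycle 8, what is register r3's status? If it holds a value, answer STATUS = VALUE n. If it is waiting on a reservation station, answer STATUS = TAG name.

  c1: issue MUL r1<-Mul1  regs: r0:4,r1:Mul1,r2:4,r3:5,r4:3,r5:3
  c2: issue ADD r5<-Add1  regs: r0:4,r1:Mul1,r2:4,r3:5,r4:3,r5:Add1
  c3: issue MUL r3<-Mul2  regs: r0:4,r1:Mul1,r2:4,r3:Mul2,r4:3,r5:Add1
  c4: CDB Add1=8; issue SUB r2<-Add1  regs: r0:4,r1:Mul1,r2:Add1,r3:Mul2,r4:3,r5:8
  c5: CDB Mul1=9; issue SUB r3<-Add2  regs: r0:4,r1:9,r2:Add1,r3:Add2,r4:3,r5:8
  c6: issue MUL r0<-Mul1  regs: r0:Mul1,r1:9,r2:Add1,r3:Add2,r4:3,r5:8
  c7: CDB Add1=6; stall  regs: r0:Mul1,r1:9,r2:6,r3:Add2,r4:3,r5:8
  c8: stall  regs: r0:Mul1,r1:9,r2:6,r3:Add2,r4:3,r5:8

STATUS = TAG Add2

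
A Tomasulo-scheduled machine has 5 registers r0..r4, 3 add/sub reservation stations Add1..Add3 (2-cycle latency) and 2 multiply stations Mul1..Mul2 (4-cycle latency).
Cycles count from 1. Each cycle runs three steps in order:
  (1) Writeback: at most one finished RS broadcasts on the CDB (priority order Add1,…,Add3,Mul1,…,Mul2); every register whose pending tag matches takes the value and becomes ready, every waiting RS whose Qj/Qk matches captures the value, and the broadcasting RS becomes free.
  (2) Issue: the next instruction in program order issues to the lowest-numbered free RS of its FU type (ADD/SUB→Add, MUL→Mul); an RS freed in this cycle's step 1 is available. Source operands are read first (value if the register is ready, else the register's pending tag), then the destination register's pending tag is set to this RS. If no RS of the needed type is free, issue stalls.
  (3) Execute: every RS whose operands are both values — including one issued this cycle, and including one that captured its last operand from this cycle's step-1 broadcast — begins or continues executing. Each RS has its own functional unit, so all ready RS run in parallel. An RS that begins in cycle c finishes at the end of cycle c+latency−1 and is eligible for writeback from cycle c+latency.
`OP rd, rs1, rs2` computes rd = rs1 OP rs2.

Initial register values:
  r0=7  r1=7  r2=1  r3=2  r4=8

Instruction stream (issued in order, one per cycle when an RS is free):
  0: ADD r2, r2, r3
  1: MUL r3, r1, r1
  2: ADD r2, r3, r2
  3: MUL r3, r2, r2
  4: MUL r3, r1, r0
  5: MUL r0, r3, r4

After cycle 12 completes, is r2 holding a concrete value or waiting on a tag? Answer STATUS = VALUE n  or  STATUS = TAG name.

c1: issue ADD r2<-Add1 | r0:7,r1:7,r2:Add1,r3:2,r4:8
c2: issue MUL r3<-Mul1 | r0:7,r1:7,r2:Add1,r3:Mul1,r4:8
c3: CDB Add1=3; issue ADD r2<-Add1 | r0:7,r1:7,r2:Add1,r3:Mul1,r4:8
c4: issue MUL r3<-Mul2 | r0:7,r1:7,r2:Add1,r3:Mul2,r4:8
c5: stall | r0:7,r1:7,r2:Add1,r3:Mul2,r4:8
c6: CDB Mul1=49; issue MUL r3<-Mul1 | r0:7,r1:7,r2:Add1,r3:Mul1,r4:8
c7: stall | r0:7,r1:7,r2:Add1,r3:Mul1,r4:8
c8: CDB Add1=52; stall | r0:7,r1:7,r2:52,r3:Mul1,r4:8
c9: stall | r0:7,r1:7,r2:52,r3:Mul1,r4:8
c10: CDB Mul1=49; issue MUL r0<-Mul1 | r0:Mul1,r1:7,r2:52,r3:49,r4:8
c11: - | r0:Mul1,r1:7,r2:52,r3:49,r4:8
c12: CDB Mul2=2704 | r0:Mul1,r1:7,r2:52,r3:49,r4:8

STATUS = VALUE 52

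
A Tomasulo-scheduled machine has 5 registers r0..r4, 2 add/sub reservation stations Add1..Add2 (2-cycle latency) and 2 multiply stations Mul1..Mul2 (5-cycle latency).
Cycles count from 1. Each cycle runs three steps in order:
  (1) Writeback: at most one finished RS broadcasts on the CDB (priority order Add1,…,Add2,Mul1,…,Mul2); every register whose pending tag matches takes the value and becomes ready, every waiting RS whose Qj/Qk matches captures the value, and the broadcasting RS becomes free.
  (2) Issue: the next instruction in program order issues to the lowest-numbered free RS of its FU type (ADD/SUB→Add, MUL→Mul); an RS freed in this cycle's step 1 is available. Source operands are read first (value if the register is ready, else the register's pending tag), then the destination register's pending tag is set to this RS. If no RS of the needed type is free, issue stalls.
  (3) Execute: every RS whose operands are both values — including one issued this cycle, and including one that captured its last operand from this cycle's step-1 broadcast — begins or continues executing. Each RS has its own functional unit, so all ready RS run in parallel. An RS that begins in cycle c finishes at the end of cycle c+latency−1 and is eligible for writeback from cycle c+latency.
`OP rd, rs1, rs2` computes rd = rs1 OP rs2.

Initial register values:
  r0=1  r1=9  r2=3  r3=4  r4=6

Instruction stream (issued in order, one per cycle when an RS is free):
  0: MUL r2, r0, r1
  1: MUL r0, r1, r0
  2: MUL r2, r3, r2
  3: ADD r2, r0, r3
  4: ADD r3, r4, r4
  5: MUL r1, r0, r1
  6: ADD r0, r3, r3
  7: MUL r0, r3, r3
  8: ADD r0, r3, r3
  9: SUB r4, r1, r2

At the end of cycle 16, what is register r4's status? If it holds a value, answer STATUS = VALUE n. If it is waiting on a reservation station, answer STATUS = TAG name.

STATUS = TAG Add2

cycle 1: issue MUL r2<-Mul1 // r0:1,r1:9,r2:Mul1,r3:4,r4:6
cycle 2: issue MUL r0<-Mul2 // r0:Mul2,r1:9,r2:Mul1,r3:4,r4:6
cycle 3: stall // r0:Mul2,r1:9,r2:Mul1,r3:4,r4:6
cycle 4: stall // r0:Mul2,r1:9,r2:Mul1,r3:4,r4:6
cycle 5: stall // r0:Mul2,r1:9,r2:Mul1,r3:4,r4:6
cycle 6: CDB Mul1=9; issue MUL r2<-Mul1 // r0:Mul2,r1:9,r2:Mul1,r3:4,r4:6
cycle 7: CDB Mul2=9; issue ADD r2<-Add1 // r0:9,r1:9,r2:Add1,r3:4,r4:6
cycle 8: issue ADD r3<-Add2 // r0:9,r1:9,r2:Add1,r3:Add2,r4:6
cycle 9: CDB Add1=13; issue MUL r1<-Mul2 // r0:9,r1:Mul2,r2:13,r3:Add2,r4:6
cycle 10: CDB Add2=12; issue ADD r0<-Add1 // r0:Add1,r1:Mul2,r2:13,r3:12,r4:6
cycle 11: CDB Mul1=36; issue MUL r0<-Mul1 // r0:Mul1,r1:Mul2,r2:13,r3:12,r4:6
cycle 12: CDB Add1=24; issue ADD r0<-Add1 // r0:Add1,r1:Mul2,r2:13,r3:12,r4:6
cycle 13: issue SUB r4<-Add2 // r0:Add1,r1:Mul2,r2:13,r3:12,r4:Add2
cycle 14: CDB Add1=24 // r0:24,r1:Mul2,r2:13,r3:12,r4:Add2
cycle 15: CDB Mul2=81 // r0:24,r1:81,r2:13,r3:12,r4:Add2
cycle 16: CDB Mul1=144 // r0:24,r1:81,r2:13,r3:12,r4:Add2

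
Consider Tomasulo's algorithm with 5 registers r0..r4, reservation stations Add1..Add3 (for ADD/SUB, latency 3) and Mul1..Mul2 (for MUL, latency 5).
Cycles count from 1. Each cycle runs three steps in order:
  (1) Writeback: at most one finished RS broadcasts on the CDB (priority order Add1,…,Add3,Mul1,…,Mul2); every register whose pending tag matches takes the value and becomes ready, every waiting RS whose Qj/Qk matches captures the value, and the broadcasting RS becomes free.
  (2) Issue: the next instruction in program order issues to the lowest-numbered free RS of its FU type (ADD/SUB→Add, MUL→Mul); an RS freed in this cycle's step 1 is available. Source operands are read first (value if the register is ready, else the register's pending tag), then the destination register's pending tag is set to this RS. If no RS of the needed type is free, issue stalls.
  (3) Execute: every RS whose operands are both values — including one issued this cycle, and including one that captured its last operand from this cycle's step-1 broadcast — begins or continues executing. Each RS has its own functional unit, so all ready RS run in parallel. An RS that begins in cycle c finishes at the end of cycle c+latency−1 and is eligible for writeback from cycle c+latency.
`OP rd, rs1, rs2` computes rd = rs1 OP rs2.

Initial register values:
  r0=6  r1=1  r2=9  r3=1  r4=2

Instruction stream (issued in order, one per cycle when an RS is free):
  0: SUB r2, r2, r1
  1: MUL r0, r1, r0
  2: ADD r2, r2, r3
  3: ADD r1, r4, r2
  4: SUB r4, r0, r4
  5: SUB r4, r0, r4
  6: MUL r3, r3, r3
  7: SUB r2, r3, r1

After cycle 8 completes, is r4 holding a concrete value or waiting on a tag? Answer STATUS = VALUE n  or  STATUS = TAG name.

STATUS = TAG Add2

cycle 1: issue SUB r2<-Add1 // r0:6,r1:1,r2:Add1,r3:1,r4:2
cycle 2: issue MUL r0<-Mul1 // r0:Mul1,r1:1,r2:Add1,r3:1,r4:2
cycle 3: issue ADD r2<-Add2 // r0:Mul1,r1:1,r2:Add2,r3:1,r4:2
cycle 4: CDB Add1=8; issue ADD r1<-Add1 // r0:Mul1,r1:Add1,r2:Add2,r3:1,r4:2
cycle 5: issue SUB r4<-Add3 // r0:Mul1,r1:Add1,r2:Add2,r3:1,r4:Add3
cycle 6: stall // r0:Mul1,r1:Add1,r2:Add2,r3:1,r4:Add3
cycle 7: CDB Add2=9; issue SUB r4<-Add2 // r0:Mul1,r1:Add1,r2:9,r3:1,r4:Add2
cycle 8: CDB Mul1=6; issue MUL r3<-Mul1 // r0:6,r1:Add1,r2:9,r3:Mul1,r4:Add2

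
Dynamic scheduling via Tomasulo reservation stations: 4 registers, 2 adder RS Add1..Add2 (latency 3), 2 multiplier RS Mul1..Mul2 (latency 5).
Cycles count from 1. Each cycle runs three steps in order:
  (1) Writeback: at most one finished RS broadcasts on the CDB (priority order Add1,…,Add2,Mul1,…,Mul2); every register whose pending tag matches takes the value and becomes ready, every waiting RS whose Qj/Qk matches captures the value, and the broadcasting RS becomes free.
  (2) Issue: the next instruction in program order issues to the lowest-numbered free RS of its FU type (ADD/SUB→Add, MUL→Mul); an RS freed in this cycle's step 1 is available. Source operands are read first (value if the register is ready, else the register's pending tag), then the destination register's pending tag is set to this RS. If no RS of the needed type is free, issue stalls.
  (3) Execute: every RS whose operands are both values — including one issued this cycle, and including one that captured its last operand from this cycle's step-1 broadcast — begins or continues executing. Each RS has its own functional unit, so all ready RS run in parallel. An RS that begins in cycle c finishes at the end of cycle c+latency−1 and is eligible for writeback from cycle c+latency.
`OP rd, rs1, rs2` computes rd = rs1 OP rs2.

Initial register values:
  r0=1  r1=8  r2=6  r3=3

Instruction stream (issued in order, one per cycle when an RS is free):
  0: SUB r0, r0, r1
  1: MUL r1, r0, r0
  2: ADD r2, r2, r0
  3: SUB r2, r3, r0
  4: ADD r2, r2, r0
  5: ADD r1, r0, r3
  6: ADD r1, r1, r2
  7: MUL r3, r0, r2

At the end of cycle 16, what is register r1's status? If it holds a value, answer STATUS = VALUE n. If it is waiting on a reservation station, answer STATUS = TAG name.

c1: issue SUB r0<-Add1 | r0:Add1,r1:8,r2:6,r3:3
c2: issue MUL r1<-Mul1 | r0:Add1,r1:Mul1,r2:6,r3:3
c3: issue ADD r2<-Add2 | r0:Add1,r1:Mul1,r2:Add2,r3:3
c4: CDB Add1=-7; issue SUB r2<-Add1 | r0:-7,r1:Mul1,r2:Add1,r3:3
c5: stall | r0:-7,r1:Mul1,r2:Add1,r3:3
c6: stall | r0:-7,r1:Mul1,r2:Add1,r3:3
c7: CDB Add1=10; issue ADD r2<-Add1 | r0:-7,r1:Mul1,r2:Add1,r3:3
c8: CDB Add2=-1; issue ADD r1<-Add2 | r0:-7,r1:Add2,r2:Add1,r3:3
c9: CDB Mul1=49; stall | r0:-7,r1:Add2,r2:Add1,r3:3
c10: CDB Add1=3; issue ADD r1<-Add1 | r0:-7,r1:Add1,r2:3,r3:3
c11: CDB Add2=-4; issue MUL r3<-Mul1 | r0:-7,r1:Add1,r2:3,r3:Mul1
c12: - | r0:-7,r1:Add1,r2:3,r3:Mul1
c13: - | r0:-7,r1:Add1,r2:3,r3:Mul1
c14: CDB Add1=-1 | r0:-7,r1:-1,r2:3,r3:Mul1
c15: - | r0:-7,r1:-1,r2:3,r3:Mul1
c16: CDB Mul1=-21 | r0:-7,r1:-1,r2:3,r3:-21

STATUS = VALUE -1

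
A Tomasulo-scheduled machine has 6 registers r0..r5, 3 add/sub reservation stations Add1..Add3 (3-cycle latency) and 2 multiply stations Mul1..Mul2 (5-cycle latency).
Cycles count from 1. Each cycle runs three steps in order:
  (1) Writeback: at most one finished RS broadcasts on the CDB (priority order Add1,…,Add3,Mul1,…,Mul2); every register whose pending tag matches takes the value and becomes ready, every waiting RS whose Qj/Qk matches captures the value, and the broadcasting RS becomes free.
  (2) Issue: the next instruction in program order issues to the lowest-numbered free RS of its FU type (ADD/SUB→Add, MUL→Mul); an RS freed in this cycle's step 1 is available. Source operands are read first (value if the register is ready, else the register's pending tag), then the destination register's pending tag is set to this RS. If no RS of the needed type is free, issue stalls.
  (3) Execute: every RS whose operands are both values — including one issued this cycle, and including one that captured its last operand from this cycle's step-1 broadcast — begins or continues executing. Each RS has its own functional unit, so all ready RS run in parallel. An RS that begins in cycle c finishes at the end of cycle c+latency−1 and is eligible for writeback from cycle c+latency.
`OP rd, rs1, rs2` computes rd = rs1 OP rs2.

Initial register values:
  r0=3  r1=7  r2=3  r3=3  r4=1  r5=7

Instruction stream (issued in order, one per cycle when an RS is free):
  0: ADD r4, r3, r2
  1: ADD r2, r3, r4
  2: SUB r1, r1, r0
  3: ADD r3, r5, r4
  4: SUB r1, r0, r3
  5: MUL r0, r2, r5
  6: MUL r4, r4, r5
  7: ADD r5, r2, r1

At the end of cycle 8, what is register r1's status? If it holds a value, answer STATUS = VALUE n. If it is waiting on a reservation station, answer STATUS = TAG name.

c1: issue ADD r4<-Add1 | r0:3,r1:7,r2:3,r3:3,r4:Add1,r5:7
c2: issue ADD r2<-Add2 | r0:3,r1:7,r2:Add2,r3:3,r4:Add1,r5:7
c3: issue SUB r1<-Add3 | r0:3,r1:Add3,r2:Add2,r3:3,r4:Add1,r5:7
c4: CDB Add1=6; issue ADD r3<-Add1 | r0:3,r1:Add3,r2:Add2,r3:Add1,r4:6,r5:7
c5: stall | r0:3,r1:Add3,r2:Add2,r3:Add1,r4:6,r5:7
c6: CDB Add3=4; issue SUB r1<-Add3 | r0:3,r1:Add3,r2:Add2,r3:Add1,r4:6,r5:7
c7: CDB Add1=13; issue MUL r0<-Mul1 | r0:Mul1,r1:Add3,r2:Add2,r3:13,r4:6,r5:7
c8: CDB Add2=9; issue MUL r4<-Mul2 | r0:Mul1,r1:Add3,r2:9,r3:13,r4:Mul2,r5:7

STATUS = TAG Add3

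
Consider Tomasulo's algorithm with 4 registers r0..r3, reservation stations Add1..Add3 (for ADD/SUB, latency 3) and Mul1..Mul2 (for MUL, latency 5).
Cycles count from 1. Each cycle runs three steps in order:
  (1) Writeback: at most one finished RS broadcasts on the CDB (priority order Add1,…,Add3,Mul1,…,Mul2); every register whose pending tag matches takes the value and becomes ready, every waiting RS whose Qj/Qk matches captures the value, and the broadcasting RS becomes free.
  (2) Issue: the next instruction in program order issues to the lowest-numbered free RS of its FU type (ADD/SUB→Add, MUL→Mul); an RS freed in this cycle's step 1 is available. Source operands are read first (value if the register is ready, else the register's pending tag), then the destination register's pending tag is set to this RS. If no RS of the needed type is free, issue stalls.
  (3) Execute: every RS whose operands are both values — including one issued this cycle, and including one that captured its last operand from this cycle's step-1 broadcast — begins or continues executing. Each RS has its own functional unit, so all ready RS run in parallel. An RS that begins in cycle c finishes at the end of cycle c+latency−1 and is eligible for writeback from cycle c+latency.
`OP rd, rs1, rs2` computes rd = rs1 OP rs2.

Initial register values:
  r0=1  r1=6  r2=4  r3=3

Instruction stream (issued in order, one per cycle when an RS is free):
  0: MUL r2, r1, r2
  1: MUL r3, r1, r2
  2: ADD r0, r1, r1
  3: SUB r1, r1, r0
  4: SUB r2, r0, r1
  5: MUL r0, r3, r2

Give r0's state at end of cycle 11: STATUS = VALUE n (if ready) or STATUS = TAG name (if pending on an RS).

STATUS = TAG Mul1

cycle 1: issue MUL r2<-Mul1 // r0:1,r1:6,r2:Mul1,r3:3
cycle 2: issue MUL r3<-Mul2 // r0:1,r1:6,r2:Mul1,r3:Mul2
cycle 3: issue ADD r0<-Add1 // r0:Add1,r1:6,r2:Mul1,r3:Mul2
cycle 4: issue SUB r1<-Add2 // r0:Add1,r1:Add2,r2:Mul1,r3:Mul2
cycle 5: issue SUB r2<-Add3 // r0:Add1,r1:Add2,r2:Add3,r3:Mul2
cycle 6: CDB Add1=12; stall // r0:12,r1:Add2,r2:Add3,r3:Mul2
cycle 7: CDB Mul1=24; issue MUL r0<-Mul1 // r0:Mul1,r1:Add2,r2:Add3,r3:Mul2
cycle 8: - // r0:Mul1,r1:Add2,r2:Add3,r3:Mul2
cycle 9: CDB Add2=-6 // r0:Mul1,r1:-6,r2:Add3,r3:Mul2
cycle 10: - // r0:Mul1,r1:-6,r2:Add3,r3:Mul2
cycle 11: - // r0:Mul1,r1:-6,r2:Add3,r3:Mul2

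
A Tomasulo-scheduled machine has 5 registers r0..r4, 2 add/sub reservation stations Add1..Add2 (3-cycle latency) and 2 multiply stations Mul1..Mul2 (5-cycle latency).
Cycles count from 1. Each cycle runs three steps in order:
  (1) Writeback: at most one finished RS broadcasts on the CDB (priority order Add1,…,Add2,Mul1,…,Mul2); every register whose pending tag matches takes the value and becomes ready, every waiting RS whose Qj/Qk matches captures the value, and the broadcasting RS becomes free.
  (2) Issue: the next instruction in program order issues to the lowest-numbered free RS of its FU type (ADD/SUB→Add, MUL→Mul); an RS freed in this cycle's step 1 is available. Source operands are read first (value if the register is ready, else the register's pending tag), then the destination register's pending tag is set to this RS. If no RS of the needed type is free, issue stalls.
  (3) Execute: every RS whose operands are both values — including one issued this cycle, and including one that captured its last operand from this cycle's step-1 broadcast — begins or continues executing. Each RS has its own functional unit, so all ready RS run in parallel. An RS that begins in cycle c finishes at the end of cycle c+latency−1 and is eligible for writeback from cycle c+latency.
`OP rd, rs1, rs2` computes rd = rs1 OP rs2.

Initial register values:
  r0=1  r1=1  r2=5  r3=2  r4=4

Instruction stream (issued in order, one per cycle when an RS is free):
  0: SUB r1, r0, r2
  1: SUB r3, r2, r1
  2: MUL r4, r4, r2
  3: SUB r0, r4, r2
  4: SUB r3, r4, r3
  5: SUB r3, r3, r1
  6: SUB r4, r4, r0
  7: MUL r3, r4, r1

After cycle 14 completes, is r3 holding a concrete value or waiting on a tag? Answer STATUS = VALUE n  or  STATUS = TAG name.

  c1: issue SUB r1<-Add1  regs: r0:1,r1:Add1,r2:5,r3:2,r4:4
  c2: issue SUB r3<-Add2  regs: r0:1,r1:Add1,r2:5,r3:Add2,r4:4
  c3: issue MUL r4<-Mul1  regs: r0:1,r1:Add1,r2:5,r3:Add2,r4:Mul1
  c4: CDB Add1=-4; issue SUB r0<-Add1  regs: r0:Add1,r1:-4,r2:5,r3:Add2,r4:Mul1
  c5: stall  regs: r0:Add1,r1:-4,r2:5,r3:Add2,r4:Mul1
  c6: stall  regs: r0:Add1,r1:-4,r2:5,r3:Add2,r4:Mul1
  c7: CDB Add2=9; issue SUB r3<-Add2  regs: r0:Add1,r1:-4,r2:5,r3:Add2,r4:Mul1
  c8: CDB Mul1=20; stall  regs: r0:Add1,r1:-4,r2:5,r3:Add2,r4:20
  c9: stall  regs: r0:Add1,r1:-4,r2:5,r3:Add2,r4:20
  c10: stall  regs: r0:Add1,r1:-4,r2:5,r3:Add2,r4:20
  c11: CDB Add1=15; issue SUB r3<-Add1  regs: r0:15,r1:-4,r2:5,r3:Add1,r4:20
  c12: CDB Add2=11; issue SUB r4<-Add2  regs: r0:15,r1:-4,r2:5,r3:Add1,r4:Add2
  c13: issue MUL r3<-Mul1  regs: r0:15,r1:-4,r2:5,r3:Mul1,r4:Add2
  c14: -  regs: r0:15,r1:-4,r2:5,r3:Mul1,r4:Add2

STATUS = TAG Mul1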